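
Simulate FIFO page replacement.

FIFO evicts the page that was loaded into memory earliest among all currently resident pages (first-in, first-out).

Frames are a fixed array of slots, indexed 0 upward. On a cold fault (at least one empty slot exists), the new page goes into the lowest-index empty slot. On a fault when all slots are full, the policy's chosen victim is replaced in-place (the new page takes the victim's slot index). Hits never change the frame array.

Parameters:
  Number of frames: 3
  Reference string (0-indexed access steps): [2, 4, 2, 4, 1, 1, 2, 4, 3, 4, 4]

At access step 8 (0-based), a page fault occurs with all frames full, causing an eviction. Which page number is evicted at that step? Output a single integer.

Step 0: ref 2 -> FAULT, frames=[2,-,-]
Step 1: ref 4 -> FAULT, frames=[2,4,-]
Step 2: ref 2 -> HIT, frames=[2,4,-]
Step 3: ref 4 -> HIT, frames=[2,4,-]
Step 4: ref 1 -> FAULT, frames=[2,4,1]
Step 5: ref 1 -> HIT, frames=[2,4,1]
Step 6: ref 2 -> HIT, frames=[2,4,1]
Step 7: ref 4 -> HIT, frames=[2,4,1]
Step 8: ref 3 -> FAULT, evict 2, frames=[3,4,1]
At step 8: evicted page 2

Answer: 2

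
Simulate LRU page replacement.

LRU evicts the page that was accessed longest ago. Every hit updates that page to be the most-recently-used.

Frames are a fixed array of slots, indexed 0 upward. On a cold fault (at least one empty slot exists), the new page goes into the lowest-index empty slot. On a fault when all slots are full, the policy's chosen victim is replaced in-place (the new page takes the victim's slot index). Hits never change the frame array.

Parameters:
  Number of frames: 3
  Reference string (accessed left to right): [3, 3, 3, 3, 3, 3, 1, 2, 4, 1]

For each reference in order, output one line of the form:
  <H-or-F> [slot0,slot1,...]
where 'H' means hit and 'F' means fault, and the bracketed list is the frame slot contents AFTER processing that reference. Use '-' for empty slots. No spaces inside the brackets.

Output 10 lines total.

F [3,-,-]
H [3,-,-]
H [3,-,-]
H [3,-,-]
H [3,-,-]
H [3,-,-]
F [3,1,-]
F [3,1,2]
F [4,1,2]
H [4,1,2]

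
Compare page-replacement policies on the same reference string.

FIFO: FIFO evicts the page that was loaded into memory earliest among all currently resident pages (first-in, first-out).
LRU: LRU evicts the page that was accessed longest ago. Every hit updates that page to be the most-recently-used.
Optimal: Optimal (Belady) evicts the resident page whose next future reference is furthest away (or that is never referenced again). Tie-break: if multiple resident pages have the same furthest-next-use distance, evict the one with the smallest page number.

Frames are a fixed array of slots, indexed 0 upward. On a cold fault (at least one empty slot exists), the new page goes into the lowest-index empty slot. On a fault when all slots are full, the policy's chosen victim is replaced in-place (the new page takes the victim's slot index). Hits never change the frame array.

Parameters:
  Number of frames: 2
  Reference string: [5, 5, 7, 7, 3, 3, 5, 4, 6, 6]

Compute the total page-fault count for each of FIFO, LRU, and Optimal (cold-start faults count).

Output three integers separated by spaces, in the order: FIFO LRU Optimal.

Answer: 6 6 5

Derivation:
--- FIFO ---
  step 0: ref 5 -> FAULT, frames=[5,-] (faults so far: 1)
  step 1: ref 5 -> HIT, frames=[5,-] (faults so far: 1)
  step 2: ref 7 -> FAULT, frames=[5,7] (faults so far: 2)
  step 3: ref 7 -> HIT, frames=[5,7] (faults so far: 2)
  step 4: ref 3 -> FAULT, evict 5, frames=[3,7] (faults so far: 3)
  step 5: ref 3 -> HIT, frames=[3,7] (faults so far: 3)
  step 6: ref 5 -> FAULT, evict 7, frames=[3,5] (faults so far: 4)
  step 7: ref 4 -> FAULT, evict 3, frames=[4,5] (faults so far: 5)
  step 8: ref 6 -> FAULT, evict 5, frames=[4,6] (faults so far: 6)
  step 9: ref 6 -> HIT, frames=[4,6] (faults so far: 6)
  FIFO total faults: 6
--- LRU ---
  step 0: ref 5 -> FAULT, frames=[5,-] (faults so far: 1)
  step 1: ref 5 -> HIT, frames=[5,-] (faults so far: 1)
  step 2: ref 7 -> FAULT, frames=[5,7] (faults so far: 2)
  step 3: ref 7 -> HIT, frames=[5,7] (faults so far: 2)
  step 4: ref 3 -> FAULT, evict 5, frames=[3,7] (faults so far: 3)
  step 5: ref 3 -> HIT, frames=[3,7] (faults so far: 3)
  step 6: ref 5 -> FAULT, evict 7, frames=[3,5] (faults so far: 4)
  step 7: ref 4 -> FAULT, evict 3, frames=[4,5] (faults so far: 5)
  step 8: ref 6 -> FAULT, evict 5, frames=[4,6] (faults so far: 6)
  step 9: ref 6 -> HIT, frames=[4,6] (faults so far: 6)
  LRU total faults: 6
--- Optimal ---
  step 0: ref 5 -> FAULT, frames=[5,-] (faults so far: 1)
  step 1: ref 5 -> HIT, frames=[5,-] (faults so far: 1)
  step 2: ref 7 -> FAULT, frames=[5,7] (faults so far: 2)
  step 3: ref 7 -> HIT, frames=[5,7] (faults so far: 2)
  step 4: ref 3 -> FAULT, evict 7, frames=[5,3] (faults so far: 3)
  step 5: ref 3 -> HIT, frames=[5,3] (faults so far: 3)
  step 6: ref 5 -> HIT, frames=[5,3] (faults so far: 3)
  step 7: ref 4 -> FAULT, evict 3, frames=[5,4] (faults so far: 4)
  step 8: ref 6 -> FAULT, evict 4, frames=[5,6] (faults so far: 5)
  step 9: ref 6 -> HIT, frames=[5,6] (faults so far: 5)
  Optimal total faults: 5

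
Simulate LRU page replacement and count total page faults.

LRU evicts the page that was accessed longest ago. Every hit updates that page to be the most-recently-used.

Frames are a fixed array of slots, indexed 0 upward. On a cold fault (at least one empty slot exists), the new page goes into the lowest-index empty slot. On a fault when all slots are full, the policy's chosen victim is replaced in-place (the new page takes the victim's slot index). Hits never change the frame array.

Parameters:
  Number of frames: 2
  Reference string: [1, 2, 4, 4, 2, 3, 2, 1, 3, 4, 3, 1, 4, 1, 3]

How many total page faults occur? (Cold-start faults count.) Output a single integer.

Step 0: ref 1 → FAULT, frames=[1,-]
Step 1: ref 2 → FAULT, frames=[1,2]
Step 2: ref 4 → FAULT (evict 1), frames=[4,2]
Step 3: ref 4 → HIT, frames=[4,2]
Step 4: ref 2 → HIT, frames=[4,2]
Step 5: ref 3 → FAULT (evict 4), frames=[3,2]
Step 6: ref 2 → HIT, frames=[3,2]
Step 7: ref 1 → FAULT (evict 3), frames=[1,2]
Step 8: ref 3 → FAULT (evict 2), frames=[1,3]
Step 9: ref 4 → FAULT (evict 1), frames=[4,3]
Step 10: ref 3 → HIT, frames=[4,3]
Step 11: ref 1 → FAULT (evict 4), frames=[1,3]
Step 12: ref 4 → FAULT (evict 3), frames=[1,4]
Step 13: ref 1 → HIT, frames=[1,4]
Step 14: ref 3 → FAULT (evict 4), frames=[1,3]
Total faults: 10

Answer: 10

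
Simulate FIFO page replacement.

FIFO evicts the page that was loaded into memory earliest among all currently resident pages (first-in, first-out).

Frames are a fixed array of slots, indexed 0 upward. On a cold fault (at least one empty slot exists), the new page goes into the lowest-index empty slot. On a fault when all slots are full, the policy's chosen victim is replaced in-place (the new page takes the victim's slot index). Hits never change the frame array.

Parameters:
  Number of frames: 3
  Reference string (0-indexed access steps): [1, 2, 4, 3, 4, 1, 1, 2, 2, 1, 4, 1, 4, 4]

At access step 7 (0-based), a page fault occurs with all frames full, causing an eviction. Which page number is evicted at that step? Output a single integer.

Answer: 4

Derivation:
Step 0: ref 1 -> FAULT, frames=[1,-,-]
Step 1: ref 2 -> FAULT, frames=[1,2,-]
Step 2: ref 4 -> FAULT, frames=[1,2,4]
Step 3: ref 3 -> FAULT, evict 1, frames=[3,2,4]
Step 4: ref 4 -> HIT, frames=[3,2,4]
Step 5: ref 1 -> FAULT, evict 2, frames=[3,1,4]
Step 6: ref 1 -> HIT, frames=[3,1,4]
Step 7: ref 2 -> FAULT, evict 4, frames=[3,1,2]
At step 7: evicted page 4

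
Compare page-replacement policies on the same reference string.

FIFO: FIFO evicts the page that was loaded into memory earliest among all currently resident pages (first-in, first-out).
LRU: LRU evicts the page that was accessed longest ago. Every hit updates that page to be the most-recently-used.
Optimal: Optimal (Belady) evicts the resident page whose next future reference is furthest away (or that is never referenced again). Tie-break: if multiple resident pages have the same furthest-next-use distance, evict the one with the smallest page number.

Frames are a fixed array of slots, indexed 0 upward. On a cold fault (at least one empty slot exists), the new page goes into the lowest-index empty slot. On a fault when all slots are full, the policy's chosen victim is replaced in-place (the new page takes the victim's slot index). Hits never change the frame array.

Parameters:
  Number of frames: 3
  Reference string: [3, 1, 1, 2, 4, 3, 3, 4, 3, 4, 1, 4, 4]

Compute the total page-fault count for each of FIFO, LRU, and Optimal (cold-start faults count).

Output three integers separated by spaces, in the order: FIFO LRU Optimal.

Answer: 6 6 4

Derivation:
--- FIFO ---
  step 0: ref 3 -> FAULT, frames=[3,-,-] (faults so far: 1)
  step 1: ref 1 -> FAULT, frames=[3,1,-] (faults so far: 2)
  step 2: ref 1 -> HIT, frames=[3,1,-] (faults so far: 2)
  step 3: ref 2 -> FAULT, frames=[3,1,2] (faults so far: 3)
  step 4: ref 4 -> FAULT, evict 3, frames=[4,1,2] (faults so far: 4)
  step 5: ref 3 -> FAULT, evict 1, frames=[4,3,2] (faults so far: 5)
  step 6: ref 3 -> HIT, frames=[4,3,2] (faults so far: 5)
  step 7: ref 4 -> HIT, frames=[4,3,2] (faults so far: 5)
  step 8: ref 3 -> HIT, frames=[4,3,2] (faults so far: 5)
  step 9: ref 4 -> HIT, frames=[4,3,2] (faults so far: 5)
  step 10: ref 1 -> FAULT, evict 2, frames=[4,3,1] (faults so far: 6)
  step 11: ref 4 -> HIT, frames=[4,3,1] (faults so far: 6)
  step 12: ref 4 -> HIT, frames=[4,3,1] (faults so far: 6)
  FIFO total faults: 6
--- LRU ---
  step 0: ref 3 -> FAULT, frames=[3,-,-] (faults so far: 1)
  step 1: ref 1 -> FAULT, frames=[3,1,-] (faults so far: 2)
  step 2: ref 1 -> HIT, frames=[3,1,-] (faults so far: 2)
  step 3: ref 2 -> FAULT, frames=[3,1,2] (faults so far: 3)
  step 4: ref 4 -> FAULT, evict 3, frames=[4,1,2] (faults so far: 4)
  step 5: ref 3 -> FAULT, evict 1, frames=[4,3,2] (faults so far: 5)
  step 6: ref 3 -> HIT, frames=[4,3,2] (faults so far: 5)
  step 7: ref 4 -> HIT, frames=[4,3,2] (faults so far: 5)
  step 8: ref 3 -> HIT, frames=[4,3,2] (faults so far: 5)
  step 9: ref 4 -> HIT, frames=[4,3,2] (faults so far: 5)
  step 10: ref 1 -> FAULT, evict 2, frames=[4,3,1] (faults so far: 6)
  step 11: ref 4 -> HIT, frames=[4,3,1] (faults so far: 6)
  step 12: ref 4 -> HIT, frames=[4,3,1] (faults so far: 6)
  LRU total faults: 6
--- Optimal ---
  step 0: ref 3 -> FAULT, frames=[3,-,-] (faults so far: 1)
  step 1: ref 1 -> FAULT, frames=[3,1,-] (faults so far: 2)
  step 2: ref 1 -> HIT, frames=[3,1,-] (faults so far: 2)
  step 3: ref 2 -> FAULT, frames=[3,1,2] (faults so far: 3)
  step 4: ref 4 -> FAULT, evict 2, frames=[3,1,4] (faults so far: 4)
  step 5: ref 3 -> HIT, frames=[3,1,4] (faults so far: 4)
  step 6: ref 3 -> HIT, frames=[3,1,4] (faults so far: 4)
  step 7: ref 4 -> HIT, frames=[3,1,4] (faults so far: 4)
  step 8: ref 3 -> HIT, frames=[3,1,4] (faults so far: 4)
  step 9: ref 4 -> HIT, frames=[3,1,4] (faults so far: 4)
  step 10: ref 1 -> HIT, frames=[3,1,4] (faults so far: 4)
  step 11: ref 4 -> HIT, frames=[3,1,4] (faults so far: 4)
  step 12: ref 4 -> HIT, frames=[3,1,4] (faults so far: 4)
  Optimal total faults: 4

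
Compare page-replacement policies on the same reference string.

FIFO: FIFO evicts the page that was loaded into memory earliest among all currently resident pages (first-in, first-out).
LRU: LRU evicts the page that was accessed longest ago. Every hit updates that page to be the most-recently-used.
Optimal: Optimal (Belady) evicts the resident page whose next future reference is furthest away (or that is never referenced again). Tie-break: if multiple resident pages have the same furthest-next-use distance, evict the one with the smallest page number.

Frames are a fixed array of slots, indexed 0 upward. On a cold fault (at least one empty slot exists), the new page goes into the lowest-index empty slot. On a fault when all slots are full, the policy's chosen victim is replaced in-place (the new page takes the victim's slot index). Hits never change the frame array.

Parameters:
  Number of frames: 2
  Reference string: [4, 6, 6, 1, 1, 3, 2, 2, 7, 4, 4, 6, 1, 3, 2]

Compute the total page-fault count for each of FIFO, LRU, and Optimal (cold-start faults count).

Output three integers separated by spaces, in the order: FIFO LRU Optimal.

Answer: 11 11 10

Derivation:
--- FIFO ---
  step 0: ref 4 -> FAULT, frames=[4,-] (faults so far: 1)
  step 1: ref 6 -> FAULT, frames=[4,6] (faults so far: 2)
  step 2: ref 6 -> HIT, frames=[4,6] (faults so far: 2)
  step 3: ref 1 -> FAULT, evict 4, frames=[1,6] (faults so far: 3)
  step 4: ref 1 -> HIT, frames=[1,6] (faults so far: 3)
  step 5: ref 3 -> FAULT, evict 6, frames=[1,3] (faults so far: 4)
  step 6: ref 2 -> FAULT, evict 1, frames=[2,3] (faults so far: 5)
  step 7: ref 2 -> HIT, frames=[2,3] (faults so far: 5)
  step 8: ref 7 -> FAULT, evict 3, frames=[2,7] (faults so far: 6)
  step 9: ref 4 -> FAULT, evict 2, frames=[4,7] (faults so far: 7)
  step 10: ref 4 -> HIT, frames=[4,7] (faults so far: 7)
  step 11: ref 6 -> FAULT, evict 7, frames=[4,6] (faults so far: 8)
  step 12: ref 1 -> FAULT, evict 4, frames=[1,6] (faults so far: 9)
  step 13: ref 3 -> FAULT, evict 6, frames=[1,3] (faults so far: 10)
  step 14: ref 2 -> FAULT, evict 1, frames=[2,3] (faults so far: 11)
  FIFO total faults: 11
--- LRU ---
  step 0: ref 4 -> FAULT, frames=[4,-] (faults so far: 1)
  step 1: ref 6 -> FAULT, frames=[4,6] (faults so far: 2)
  step 2: ref 6 -> HIT, frames=[4,6] (faults so far: 2)
  step 3: ref 1 -> FAULT, evict 4, frames=[1,6] (faults so far: 3)
  step 4: ref 1 -> HIT, frames=[1,6] (faults so far: 3)
  step 5: ref 3 -> FAULT, evict 6, frames=[1,3] (faults so far: 4)
  step 6: ref 2 -> FAULT, evict 1, frames=[2,3] (faults so far: 5)
  step 7: ref 2 -> HIT, frames=[2,3] (faults so far: 5)
  step 8: ref 7 -> FAULT, evict 3, frames=[2,7] (faults so far: 6)
  step 9: ref 4 -> FAULT, evict 2, frames=[4,7] (faults so far: 7)
  step 10: ref 4 -> HIT, frames=[4,7] (faults so far: 7)
  step 11: ref 6 -> FAULT, evict 7, frames=[4,6] (faults so far: 8)
  step 12: ref 1 -> FAULT, evict 4, frames=[1,6] (faults so far: 9)
  step 13: ref 3 -> FAULT, evict 6, frames=[1,3] (faults so far: 10)
  step 14: ref 2 -> FAULT, evict 1, frames=[2,3] (faults so far: 11)
  LRU total faults: 11
--- Optimal ---
  step 0: ref 4 -> FAULT, frames=[4,-] (faults so far: 1)
  step 1: ref 6 -> FAULT, frames=[4,6] (faults so far: 2)
  step 2: ref 6 -> HIT, frames=[4,6] (faults so far: 2)
  step 3: ref 1 -> FAULT, evict 6, frames=[4,1] (faults so far: 3)
  step 4: ref 1 -> HIT, frames=[4,1] (faults so far: 3)
  step 5: ref 3 -> FAULT, evict 1, frames=[4,3] (faults so far: 4)
  step 6: ref 2 -> FAULT, evict 3, frames=[4,2] (faults so far: 5)
  step 7: ref 2 -> HIT, frames=[4,2] (faults so far: 5)
  step 8: ref 7 -> FAULT, evict 2, frames=[4,7] (faults so far: 6)
  step 9: ref 4 -> HIT, frames=[4,7] (faults so far: 6)
  step 10: ref 4 -> HIT, frames=[4,7] (faults so far: 6)
  step 11: ref 6 -> FAULT, evict 4, frames=[6,7] (faults so far: 7)
  step 12: ref 1 -> FAULT, evict 6, frames=[1,7] (faults so far: 8)
  step 13: ref 3 -> FAULT, evict 1, frames=[3,7] (faults so far: 9)
  step 14: ref 2 -> FAULT, evict 3, frames=[2,7] (faults so far: 10)
  Optimal total faults: 10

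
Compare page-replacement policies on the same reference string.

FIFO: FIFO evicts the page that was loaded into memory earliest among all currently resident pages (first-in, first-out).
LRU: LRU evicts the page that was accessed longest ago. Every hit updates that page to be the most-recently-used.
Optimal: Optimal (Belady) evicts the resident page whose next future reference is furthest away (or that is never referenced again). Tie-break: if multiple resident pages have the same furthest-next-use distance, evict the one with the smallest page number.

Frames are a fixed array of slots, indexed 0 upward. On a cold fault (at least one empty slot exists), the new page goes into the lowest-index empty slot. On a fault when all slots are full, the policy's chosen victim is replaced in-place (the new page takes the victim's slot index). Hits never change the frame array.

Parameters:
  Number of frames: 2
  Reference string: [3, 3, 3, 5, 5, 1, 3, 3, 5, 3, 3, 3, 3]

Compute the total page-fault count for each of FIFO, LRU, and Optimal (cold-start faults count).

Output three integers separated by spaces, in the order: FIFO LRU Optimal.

--- FIFO ---
  step 0: ref 3 -> FAULT, frames=[3,-] (faults so far: 1)
  step 1: ref 3 -> HIT, frames=[3,-] (faults so far: 1)
  step 2: ref 3 -> HIT, frames=[3,-] (faults so far: 1)
  step 3: ref 5 -> FAULT, frames=[3,5] (faults so far: 2)
  step 4: ref 5 -> HIT, frames=[3,5] (faults so far: 2)
  step 5: ref 1 -> FAULT, evict 3, frames=[1,5] (faults so far: 3)
  step 6: ref 3 -> FAULT, evict 5, frames=[1,3] (faults so far: 4)
  step 7: ref 3 -> HIT, frames=[1,3] (faults so far: 4)
  step 8: ref 5 -> FAULT, evict 1, frames=[5,3] (faults so far: 5)
  step 9: ref 3 -> HIT, frames=[5,3] (faults so far: 5)
  step 10: ref 3 -> HIT, frames=[5,3] (faults so far: 5)
  step 11: ref 3 -> HIT, frames=[5,3] (faults so far: 5)
  step 12: ref 3 -> HIT, frames=[5,3] (faults so far: 5)
  FIFO total faults: 5
--- LRU ---
  step 0: ref 3 -> FAULT, frames=[3,-] (faults so far: 1)
  step 1: ref 3 -> HIT, frames=[3,-] (faults so far: 1)
  step 2: ref 3 -> HIT, frames=[3,-] (faults so far: 1)
  step 3: ref 5 -> FAULT, frames=[3,5] (faults so far: 2)
  step 4: ref 5 -> HIT, frames=[3,5] (faults so far: 2)
  step 5: ref 1 -> FAULT, evict 3, frames=[1,5] (faults so far: 3)
  step 6: ref 3 -> FAULT, evict 5, frames=[1,3] (faults so far: 4)
  step 7: ref 3 -> HIT, frames=[1,3] (faults so far: 4)
  step 8: ref 5 -> FAULT, evict 1, frames=[5,3] (faults so far: 5)
  step 9: ref 3 -> HIT, frames=[5,3] (faults so far: 5)
  step 10: ref 3 -> HIT, frames=[5,3] (faults so far: 5)
  step 11: ref 3 -> HIT, frames=[5,3] (faults so far: 5)
  step 12: ref 3 -> HIT, frames=[5,3] (faults so far: 5)
  LRU total faults: 5
--- Optimal ---
  step 0: ref 3 -> FAULT, frames=[3,-] (faults so far: 1)
  step 1: ref 3 -> HIT, frames=[3,-] (faults so far: 1)
  step 2: ref 3 -> HIT, frames=[3,-] (faults so far: 1)
  step 3: ref 5 -> FAULT, frames=[3,5] (faults so far: 2)
  step 4: ref 5 -> HIT, frames=[3,5] (faults so far: 2)
  step 5: ref 1 -> FAULT, evict 5, frames=[3,1] (faults so far: 3)
  step 6: ref 3 -> HIT, frames=[3,1] (faults so far: 3)
  step 7: ref 3 -> HIT, frames=[3,1] (faults so far: 3)
  step 8: ref 5 -> FAULT, evict 1, frames=[3,5] (faults so far: 4)
  step 9: ref 3 -> HIT, frames=[3,5] (faults so far: 4)
  step 10: ref 3 -> HIT, frames=[3,5] (faults so far: 4)
  step 11: ref 3 -> HIT, frames=[3,5] (faults so far: 4)
  step 12: ref 3 -> HIT, frames=[3,5] (faults so far: 4)
  Optimal total faults: 4

Answer: 5 5 4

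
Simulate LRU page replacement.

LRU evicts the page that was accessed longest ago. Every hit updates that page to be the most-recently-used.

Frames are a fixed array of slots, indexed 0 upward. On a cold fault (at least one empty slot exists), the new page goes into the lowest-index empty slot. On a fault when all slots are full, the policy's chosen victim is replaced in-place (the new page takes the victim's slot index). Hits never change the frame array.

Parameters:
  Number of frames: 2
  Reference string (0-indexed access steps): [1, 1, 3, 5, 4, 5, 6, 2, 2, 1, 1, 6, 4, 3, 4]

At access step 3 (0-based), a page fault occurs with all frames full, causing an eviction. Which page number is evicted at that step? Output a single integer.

Step 0: ref 1 -> FAULT, frames=[1,-]
Step 1: ref 1 -> HIT, frames=[1,-]
Step 2: ref 3 -> FAULT, frames=[1,3]
Step 3: ref 5 -> FAULT, evict 1, frames=[5,3]
At step 3: evicted page 1

Answer: 1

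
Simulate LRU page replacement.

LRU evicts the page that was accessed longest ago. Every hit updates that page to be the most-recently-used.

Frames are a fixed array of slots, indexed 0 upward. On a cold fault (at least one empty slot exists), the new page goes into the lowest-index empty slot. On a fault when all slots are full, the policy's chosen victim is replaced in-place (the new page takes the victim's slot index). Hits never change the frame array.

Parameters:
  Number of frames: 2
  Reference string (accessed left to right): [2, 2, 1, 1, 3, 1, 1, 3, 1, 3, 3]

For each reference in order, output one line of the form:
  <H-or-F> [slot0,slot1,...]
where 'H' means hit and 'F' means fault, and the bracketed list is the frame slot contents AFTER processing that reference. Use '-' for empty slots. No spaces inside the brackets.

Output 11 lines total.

F [2,-]
H [2,-]
F [2,1]
H [2,1]
F [3,1]
H [3,1]
H [3,1]
H [3,1]
H [3,1]
H [3,1]
H [3,1]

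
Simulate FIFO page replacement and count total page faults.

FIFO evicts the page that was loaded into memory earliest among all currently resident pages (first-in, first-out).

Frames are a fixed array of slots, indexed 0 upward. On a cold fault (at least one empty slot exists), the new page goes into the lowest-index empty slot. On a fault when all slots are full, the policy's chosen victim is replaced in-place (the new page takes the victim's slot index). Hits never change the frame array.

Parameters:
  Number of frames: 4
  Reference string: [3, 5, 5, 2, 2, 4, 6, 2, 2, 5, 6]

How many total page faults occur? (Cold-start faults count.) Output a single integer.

Answer: 5

Derivation:
Step 0: ref 3 → FAULT, frames=[3,-,-,-]
Step 1: ref 5 → FAULT, frames=[3,5,-,-]
Step 2: ref 5 → HIT, frames=[3,5,-,-]
Step 3: ref 2 → FAULT, frames=[3,5,2,-]
Step 4: ref 2 → HIT, frames=[3,5,2,-]
Step 5: ref 4 → FAULT, frames=[3,5,2,4]
Step 6: ref 6 → FAULT (evict 3), frames=[6,5,2,4]
Step 7: ref 2 → HIT, frames=[6,5,2,4]
Step 8: ref 2 → HIT, frames=[6,5,2,4]
Step 9: ref 5 → HIT, frames=[6,5,2,4]
Step 10: ref 6 → HIT, frames=[6,5,2,4]
Total faults: 5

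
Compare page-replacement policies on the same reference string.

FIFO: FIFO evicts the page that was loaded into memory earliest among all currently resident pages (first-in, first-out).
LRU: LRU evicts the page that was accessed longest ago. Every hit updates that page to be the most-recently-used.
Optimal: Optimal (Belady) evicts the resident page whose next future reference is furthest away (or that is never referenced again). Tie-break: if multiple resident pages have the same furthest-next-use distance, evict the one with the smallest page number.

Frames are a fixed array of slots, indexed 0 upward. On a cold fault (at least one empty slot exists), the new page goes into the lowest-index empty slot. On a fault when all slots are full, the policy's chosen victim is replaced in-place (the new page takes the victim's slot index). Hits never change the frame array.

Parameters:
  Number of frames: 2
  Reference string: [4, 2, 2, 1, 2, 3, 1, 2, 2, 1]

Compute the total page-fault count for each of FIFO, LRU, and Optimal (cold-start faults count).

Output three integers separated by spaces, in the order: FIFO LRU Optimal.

--- FIFO ---
  step 0: ref 4 -> FAULT, frames=[4,-] (faults so far: 1)
  step 1: ref 2 -> FAULT, frames=[4,2] (faults so far: 2)
  step 2: ref 2 -> HIT, frames=[4,2] (faults so far: 2)
  step 3: ref 1 -> FAULT, evict 4, frames=[1,2] (faults so far: 3)
  step 4: ref 2 -> HIT, frames=[1,2] (faults so far: 3)
  step 5: ref 3 -> FAULT, evict 2, frames=[1,3] (faults so far: 4)
  step 6: ref 1 -> HIT, frames=[1,3] (faults so far: 4)
  step 7: ref 2 -> FAULT, evict 1, frames=[2,3] (faults so far: 5)
  step 8: ref 2 -> HIT, frames=[2,3] (faults so far: 5)
  step 9: ref 1 -> FAULT, evict 3, frames=[2,1] (faults so far: 6)
  FIFO total faults: 6
--- LRU ---
  step 0: ref 4 -> FAULT, frames=[4,-] (faults so far: 1)
  step 1: ref 2 -> FAULT, frames=[4,2] (faults so far: 2)
  step 2: ref 2 -> HIT, frames=[4,2] (faults so far: 2)
  step 3: ref 1 -> FAULT, evict 4, frames=[1,2] (faults so far: 3)
  step 4: ref 2 -> HIT, frames=[1,2] (faults so far: 3)
  step 5: ref 3 -> FAULT, evict 1, frames=[3,2] (faults so far: 4)
  step 6: ref 1 -> FAULT, evict 2, frames=[3,1] (faults so far: 5)
  step 7: ref 2 -> FAULT, evict 3, frames=[2,1] (faults so far: 6)
  step 8: ref 2 -> HIT, frames=[2,1] (faults so far: 6)
  step 9: ref 1 -> HIT, frames=[2,1] (faults so far: 6)
  LRU total faults: 6
--- Optimal ---
  step 0: ref 4 -> FAULT, frames=[4,-] (faults so far: 1)
  step 1: ref 2 -> FAULT, frames=[4,2] (faults so far: 2)
  step 2: ref 2 -> HIT, frames=[4,2] (faults so far: 2)
  step 3: ref 1 -> FAULT, evict 4, frames=[1,2] (faults so far: 3)
  step 4: ref 2 -> HIT, frames=[1,2] (faults so far: 3)
  step 5: ref 3 -> FAULT, evict 2, frames=[1,3] (faults so far: 4)
  step 6: ref 1 -> HIT, frames=[1,3] (faults so far: 4)
  step 7: ref 2 -> FAULT, evict 3, frames=[1,2] (faults so far: 5)
  step 8: ref 2 -> HIT, frames=[1,2] (faults so far: 5)
  step 9: ref 1 -> HIT, frames=[1,2] (faults so far: 5)
  Optimal total faults: 5

Answer: 6 6 5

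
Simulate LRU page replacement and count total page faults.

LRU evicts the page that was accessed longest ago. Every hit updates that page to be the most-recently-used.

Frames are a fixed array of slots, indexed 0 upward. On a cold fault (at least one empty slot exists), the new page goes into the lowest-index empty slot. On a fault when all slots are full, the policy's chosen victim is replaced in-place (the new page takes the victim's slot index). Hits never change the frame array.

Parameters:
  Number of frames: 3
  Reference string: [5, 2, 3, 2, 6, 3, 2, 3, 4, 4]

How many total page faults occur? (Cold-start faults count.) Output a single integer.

Answer: 5

Derivation:
Step 0: ref 5 → FAULT, frames=[5,-,-]
Step 1: ref 2 → FAULT, frames=[5,2,-]
Step 2: ref 3 → FAULT, frames=[5,2,3]
Step 3: ref 2 → HIT, frames=[5,2,3]
Step 4: ref 6 → FAULT (evict 5), frames=[6,2,3]
Step 5: ref 3 → HIT, frames=[6,2,3]
Step 6: ref 2 → HIT, frames=[6,2,3]
Step 7: ref 3 → HIT, frames=[6,2,3]
Step 8: ref 4 → FAULT (evict 6), frames=[4,2,3]
Step 9: ref 4 → HIT, frames=[4,2,3]
Total faults: 5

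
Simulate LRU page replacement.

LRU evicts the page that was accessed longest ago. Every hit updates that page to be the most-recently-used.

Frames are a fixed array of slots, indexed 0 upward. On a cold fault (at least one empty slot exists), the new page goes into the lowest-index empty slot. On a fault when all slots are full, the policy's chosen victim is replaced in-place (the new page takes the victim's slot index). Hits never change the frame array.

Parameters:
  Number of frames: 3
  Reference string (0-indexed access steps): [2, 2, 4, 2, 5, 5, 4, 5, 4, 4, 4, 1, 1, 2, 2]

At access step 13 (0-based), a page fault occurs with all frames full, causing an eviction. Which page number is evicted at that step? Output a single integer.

Answer: 5

Derivation:
Step 0: ref 2 -> FAULT, frames=[2,-,-]
Step 1: ref 2 -> HIT, frames=[2,-,-]
Step 2: ref 4 -> FAULT, frames=[2,4,-]
Step 3: ref 2 -> HIT, frames=[2,4,-]
Step 4: ref 5 -> FAULT, frames=[2,4,5]
Step 5: ref 5 -> HIT, frames=[2,4,5]
Step 6: ref 4 -> HIT, frames=[2,4,5]
Step 7: ref 5 -> HIT, frames=[2,4,5]
Step 8: ref 4 -> HIT, frames=[2,4,5]
Step 9: ref 4 -> HIT, frames=[2,4,5]
Step 10: ref 4 -> HIT, frames=[2,4,5]
Step 11: ref 1 -> FAULT, evict 2, frames=[1,4,5]
Step 12: ref 1 -> HIT, frames=[1,4,5]
Step 13: ref 2 -> FAULT, evict 5, frames=[1,4,2]
At step 13: evicted page 5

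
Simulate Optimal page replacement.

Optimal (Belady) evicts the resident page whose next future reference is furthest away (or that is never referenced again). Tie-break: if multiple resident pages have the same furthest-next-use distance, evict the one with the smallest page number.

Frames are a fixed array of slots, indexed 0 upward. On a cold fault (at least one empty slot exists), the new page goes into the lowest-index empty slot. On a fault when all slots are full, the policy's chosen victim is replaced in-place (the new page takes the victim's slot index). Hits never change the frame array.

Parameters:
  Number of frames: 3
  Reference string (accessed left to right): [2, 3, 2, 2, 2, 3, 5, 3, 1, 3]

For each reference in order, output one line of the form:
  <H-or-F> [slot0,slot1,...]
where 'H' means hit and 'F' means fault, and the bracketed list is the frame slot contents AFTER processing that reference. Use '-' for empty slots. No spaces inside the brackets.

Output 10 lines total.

F [2,-,-]
F [2,3,-]
H [2,3,-]
H [2,3,-]
H [2,3,-]
H [2,3,-]
F [2,3,5]
H [2,3,5]
F [1,3,5]
H [1,3,5]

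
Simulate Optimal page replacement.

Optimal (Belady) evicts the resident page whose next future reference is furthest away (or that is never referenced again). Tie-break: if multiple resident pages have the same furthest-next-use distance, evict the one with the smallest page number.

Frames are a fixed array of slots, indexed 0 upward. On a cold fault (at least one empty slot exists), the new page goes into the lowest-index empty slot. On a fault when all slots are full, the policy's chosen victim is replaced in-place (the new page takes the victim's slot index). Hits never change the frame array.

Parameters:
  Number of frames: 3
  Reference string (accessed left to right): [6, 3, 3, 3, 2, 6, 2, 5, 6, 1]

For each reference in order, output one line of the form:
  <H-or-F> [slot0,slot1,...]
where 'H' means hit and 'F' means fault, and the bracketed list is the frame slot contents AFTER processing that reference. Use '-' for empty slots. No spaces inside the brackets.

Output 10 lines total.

F [6,-,-]
F [6,3,-]
H [6,3,-]
H [6,3,-]
F [6,3,2]
H [6,3,2]
H [6,3,2]
F [6,3,5]
H [6,3,5]
F [6,1,5]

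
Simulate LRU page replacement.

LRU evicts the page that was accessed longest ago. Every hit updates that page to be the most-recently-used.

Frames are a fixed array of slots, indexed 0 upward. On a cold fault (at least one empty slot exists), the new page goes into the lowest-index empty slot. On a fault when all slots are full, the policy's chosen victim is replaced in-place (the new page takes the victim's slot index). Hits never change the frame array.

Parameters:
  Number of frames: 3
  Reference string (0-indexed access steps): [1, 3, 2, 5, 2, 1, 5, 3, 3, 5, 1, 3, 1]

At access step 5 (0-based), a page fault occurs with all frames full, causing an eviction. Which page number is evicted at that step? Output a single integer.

Step 0: ref 1 -> FAULT, frames=[1,-,-]
Step 1: ref 3 -> FAULT, frames=[1,3,-]
Step 2: ref 2 -> FAULT, frames=[1,3,2]
Step 3: ref 5 -> FAULT, evict 1, frames=[5,3,2]
Step 4: ref 2 -> HIT, frames=[5,3,2]
Step 5: ref 1 -> FAULT, evict 3, frames=[5,1,2]
At step 5: evicted page 3

Answer: 3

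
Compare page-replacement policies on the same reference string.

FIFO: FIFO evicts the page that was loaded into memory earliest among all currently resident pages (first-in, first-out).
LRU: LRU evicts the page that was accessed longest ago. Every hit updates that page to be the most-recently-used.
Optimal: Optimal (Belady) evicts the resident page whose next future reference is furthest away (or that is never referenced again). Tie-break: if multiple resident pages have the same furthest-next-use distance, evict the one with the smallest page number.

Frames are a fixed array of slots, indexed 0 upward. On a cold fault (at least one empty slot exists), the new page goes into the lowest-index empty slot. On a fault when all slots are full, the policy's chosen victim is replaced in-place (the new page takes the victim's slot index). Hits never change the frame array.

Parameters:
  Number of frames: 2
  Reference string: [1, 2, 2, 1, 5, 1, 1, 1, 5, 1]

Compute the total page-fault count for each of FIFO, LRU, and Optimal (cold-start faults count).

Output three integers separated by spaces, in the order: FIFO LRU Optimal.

Answer: 4 3 3

Derivation:
--- FIFO ---
  step 0: ref 1 -> FAULT, frames=[1,-] (faults so far: 1)
  step 1: ref 2 -> FAULT, frames=[1,2] (faults so far: 2)
  step 2: ref 2 -> HIT, frames=[1,2] (faults so far: 2)
  step 3: ref 1 -> HIT, frames=[1,2] (faults so far: 2)
  step 4: ref 5 -> FAULT, evict 1, frames=[5,2] (faults so far: 3)
  step 5: ref 1 -> FAULT, evict 2, frames=[5,1] (faults so far: 4)
  step 6: ref 1 -> HIT, frames=[5,1] (faults so far: 4)
  step 7: ref 1 -> HIT, frames=[5,1] (faults so far: 4)
  step 8: ref 5 -> HIT, frames=[5,1] (faults so far: 4)
  step 9: ref 1 -> HIT, frames=[5,1] (faults so far: 4)
  FIFO total faults: 4
--- LRU ---
  step 0: ref 1 -> FAULT, frames=[1,-] (faults so far: 1)
  step 1: ref 2 -> FAULT, frames=[1,2] (faults so far: 2)
  step 2: ref 2 -> HIT, frames=[1,2] (faults so far: 2)
  step 3: ref 1 -> HIT, frames=[1,2] (faults so far: 2)
  step 4: ref 5 -> FAULT, evict 2, frames=[1,5] (faults so far: 3)
  step 5: ref 1 -> HIT, frames=[1,5] (faults so far: 3)
  step 6: ref 1 -> HIT, frames=[1,5] (faults so far: 3)
  step 7: ref 1 -> HIT, frames=[1,5] (faults so far: 3)
  step 8: ref 5 -> HIT, frames=[1,5] (faults so far: 3)
  step 9: ref 1 -> HIT, frames=[1,5] (faults so far: 3)
  LRU total faults: 3
--- Optimal ---
  step 0: ref 1 -> FAULT, frames=[1,-] (faults so far: 1)
  step 1: ref 2 -> FAULT, frames=[1,2] (faults so far: 2)
  step 2: ref 2 -> HIT, frames=[1,2] (faults so far: 2)
  step 3: ref 1 -> HIT, frames=[1,2] (faults so far: 2)
  step 4: ref 5 -> FAULT, evict 2, frames=[1,5] (faults so far: 3)
  step 5: ref 1 -> HIT, frames=[1,5] (faults so far: 3)
  step 6: ref 1 -> HIT, frames=[1,5] (faults so far: 3)
  step 7: ref 1 -> HIT, frames=[1,5] (faults so far: 3)
  step 8: ref 5 -> HIT, frames=[1,5] (faults so far: 3)
  step 9: ref 1 -> HIT, frames=[1,5] (faults so far: 3)
  Optimal total faults: 3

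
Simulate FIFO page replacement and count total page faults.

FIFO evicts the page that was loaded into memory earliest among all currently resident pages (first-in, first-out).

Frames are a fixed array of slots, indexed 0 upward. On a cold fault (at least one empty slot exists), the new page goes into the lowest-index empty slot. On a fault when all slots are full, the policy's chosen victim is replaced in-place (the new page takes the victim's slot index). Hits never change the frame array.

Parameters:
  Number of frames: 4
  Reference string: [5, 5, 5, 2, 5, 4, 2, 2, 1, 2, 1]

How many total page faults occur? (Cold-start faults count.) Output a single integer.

Step 0: ref 5 → FAULT, frames=[5,-,-,-]
Step 1: ref 5 → HIT, frames=[5,-,-,-]
Step 2: ref 5 → HIT, frames=[5,-,-,-]
Step 3: ref 2 → FAULT, frames=[5,2,-,-]
Step 4: ref 5 → HIT, frames=[5,2,-,-]
Step 5: ref 4 → FAULT, frames=[5,2,4,-]
Step 6: ref 2 → HIT, frames=[5,2,4,-]
Step 7: ref 2 → HIT, frames=[5,2,4,-]
Step 8: ref 1 → FAULT, frames=[5,2,4,1]
Step 9: ref 2 → HIT, frames=[5,2,4,1]
Step 10: ref 1 → HIT, frames=[5,2,4,1]
Total faults: 4

Answer: 4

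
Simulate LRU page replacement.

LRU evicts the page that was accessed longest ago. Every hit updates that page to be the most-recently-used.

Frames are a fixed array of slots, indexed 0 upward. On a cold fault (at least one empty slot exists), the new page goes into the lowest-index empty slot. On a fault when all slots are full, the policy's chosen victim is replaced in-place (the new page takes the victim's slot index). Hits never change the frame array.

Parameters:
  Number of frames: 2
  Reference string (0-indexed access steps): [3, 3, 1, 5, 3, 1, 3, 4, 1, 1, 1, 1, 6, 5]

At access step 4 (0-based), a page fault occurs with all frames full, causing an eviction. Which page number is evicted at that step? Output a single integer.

Answer: 1

Derivation:
Step 0: ref 3 -> FAULT, frames=[3,-]
Step 1: ref 3 -> HIT, frames=[3,-]
Step 2: ref 1 -> FAULT, frames=[3,1]
Step 3: ref 5 -> FAULT, evict 3, frames=[5,1]
Step 4: ref 3 -> FAULT, evict 1, frames=[5,3]
At step 4: evicted page 1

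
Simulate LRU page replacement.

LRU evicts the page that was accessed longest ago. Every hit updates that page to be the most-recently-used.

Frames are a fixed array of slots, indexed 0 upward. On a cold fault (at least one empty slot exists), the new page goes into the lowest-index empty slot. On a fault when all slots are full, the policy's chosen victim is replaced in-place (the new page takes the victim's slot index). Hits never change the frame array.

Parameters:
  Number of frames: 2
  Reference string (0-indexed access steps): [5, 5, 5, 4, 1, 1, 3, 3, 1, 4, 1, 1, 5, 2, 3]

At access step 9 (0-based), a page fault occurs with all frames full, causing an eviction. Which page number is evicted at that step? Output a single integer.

Step 0: ref 5 -> FAULT, frames=[5,-]
Step 1: ref 5 -> HIT, frames=[5,-]
Step 2: ref 5 -> HIT, frames=[5,-]
Step 3: ref 4 -> FAULT, frames=[5,4]
Step 4: ref 1 -> FAULT, evict 5, frames=[1,4]
Step 5: ref 1 -> HIT, frames=[1,4]
Step 6: ref 3 -> FAULT, evict 4, frames=[1,3]
Step 7: ref 3 -> HIT, frames=[1,3]
Step 8: ref 1 -> HIT, frames=[1,3]
Step 9: ref 4 -> FAULT, evict 3, frames=[1,4]
At step 9: evicted page 3

Answer: 3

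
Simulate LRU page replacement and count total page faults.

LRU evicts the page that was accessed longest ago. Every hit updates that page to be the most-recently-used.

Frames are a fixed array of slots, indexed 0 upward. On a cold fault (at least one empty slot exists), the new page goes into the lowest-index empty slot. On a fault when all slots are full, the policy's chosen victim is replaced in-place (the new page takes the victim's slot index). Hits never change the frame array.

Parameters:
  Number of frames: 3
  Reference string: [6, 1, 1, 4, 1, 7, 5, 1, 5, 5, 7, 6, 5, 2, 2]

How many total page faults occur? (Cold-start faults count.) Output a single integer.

Answer: 7

Derivation:
Step 0: ref 6 → FAULT, frames=[6,-,-]
Step 1: ref 1 → FAULT, frames=[6,1,-]
Step 2: ref 1 → HIT, frames=[6,1,-]
Step 3: ref 4 → FAULT, frames=[6,1,4]
Step 4: ref 1 → HIT, frames=[6,1,4]
Step 5: ref 7 → FAULT (evict 6), frames=[7,1,4]
Step 6: ref 5 → FAULT (evict 4), frames=[7,1,5]
Step 7: ref 1 → HIT, frames=[7,1,5]
Step 8: ref 5 → HIT, frames=[7,1,5]
Step 9: ref 5 → HIT, frames=[7,1,5]
Step 10: ref 7 → HIT, frames=[7,1,5]
Step 11: ref 6 → FAULT (evict 1), frames=[7,6,5]
Step 12: ref 5 → HIT, frames=[7,6,5]
Step 13: ref 2 → FAULT (evict 7), frames=[2,6,5]
Step 14: ref 2 → HIT, frames=[2,6,5]
Total faults: 7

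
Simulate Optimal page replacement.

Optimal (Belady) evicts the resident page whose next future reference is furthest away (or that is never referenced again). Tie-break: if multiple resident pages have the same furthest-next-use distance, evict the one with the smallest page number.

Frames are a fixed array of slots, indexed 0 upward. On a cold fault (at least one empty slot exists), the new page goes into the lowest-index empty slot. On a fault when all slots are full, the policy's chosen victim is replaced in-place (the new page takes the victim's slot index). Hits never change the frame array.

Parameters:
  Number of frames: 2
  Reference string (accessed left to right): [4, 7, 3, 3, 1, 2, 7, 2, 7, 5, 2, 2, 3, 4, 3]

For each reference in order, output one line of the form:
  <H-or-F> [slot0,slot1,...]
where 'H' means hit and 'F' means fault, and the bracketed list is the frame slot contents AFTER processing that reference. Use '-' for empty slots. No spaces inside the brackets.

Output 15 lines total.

F [4,-]
F [4,7]
F [3,7]
H [3,7]
F [1,7]
F [2,7]
H [2,7]
H [2,7]
H [2,7]
F [2,5]
H [2,5]
H [2,5]
F [3,5]
F [3,4]
H [3,4]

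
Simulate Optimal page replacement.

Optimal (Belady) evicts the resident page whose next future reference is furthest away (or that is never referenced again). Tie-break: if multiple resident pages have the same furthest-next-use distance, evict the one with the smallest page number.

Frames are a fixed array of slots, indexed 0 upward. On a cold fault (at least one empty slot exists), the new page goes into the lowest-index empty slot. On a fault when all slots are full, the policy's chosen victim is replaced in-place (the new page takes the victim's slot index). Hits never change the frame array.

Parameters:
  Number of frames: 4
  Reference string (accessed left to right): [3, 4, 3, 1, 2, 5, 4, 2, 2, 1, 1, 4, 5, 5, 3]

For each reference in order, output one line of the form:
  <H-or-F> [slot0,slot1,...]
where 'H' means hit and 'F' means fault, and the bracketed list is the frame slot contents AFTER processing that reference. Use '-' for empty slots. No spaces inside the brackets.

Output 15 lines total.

F [3,-,-,-]
F [3,4,-,-]
H [3,4,-,-]
F [3,4,1,-]
F [3,4,1,2]
F [5,4,1,2]
H [5,4,1,2]
H [5,4,1,2]
H [5,4,1,2]
H [5,4,1,2]
H [5,4,1,2]
H [5,4,1,2]
H [5,4,1,2]
H [5,4,1,2]
F [5,4,3,2]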